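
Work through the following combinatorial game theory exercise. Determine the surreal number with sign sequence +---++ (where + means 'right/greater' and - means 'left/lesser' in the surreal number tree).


Sign expansion: +---++
Rule: track bounds (lo, hi), initially (-inf, +inf). On '+', the current value becomes lo and we move to the simplest number in (value, hi): value + 1 if hi = +inf, otherwise the midpoint (value + hi)/2. On '-', the current value becomes hi and we move to value - 1 if lo = -inf, otherwise the midpoint (lo + value)/2.
Start at 0.
Step 1: sign = +, move right. Bounds: (0, +inf). Value = 1
Step 2: sign = -, move left. Bounds: (0, 1). Value = 1/2
Step 3: sign = -, move left. Bounds: (0, 1/2). Value = 1/4
Step 4: sign = -, move left. Bounds: (0, 1/4). Value = 1/8
Step 5: sign = +, move right. Bounds: (1/8, 1/4). Value = 3/16
Step 6: sign = +, move right. Bounds: (3/16, 1/4). Value = 7/32
The surreal number with sign expansion +---++ is 7/32.

7/32


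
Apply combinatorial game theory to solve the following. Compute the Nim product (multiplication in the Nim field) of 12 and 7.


Nim multiplication is bilinear over XOR: (u XOR v) * w = (u*w) XOR (v*w).
So we split each operand into its bit components and XOR the pairwise Nim products.
12 = 4 + 8 (as XOR of powers of 2).
7 = 1 + 2 + 4 (as XOR of powers of 2).
Using the standard Nim-product table on single bits:
  2*2 = 3,   2*4 = 8,   2*8 = 12,
  4*4 = 6,   4*8 = 11,  8*8 = 13,
and  1*x = x (identity), k*l = l*k (commutative).
Pairwise Nim products:
  4 * 1 = 4
  4 * 2 = 8
  4 * 4 = 6
  8 * 1 = 8
  8 * 2 = 12
  8 * 4 = 11
XOR them: 4 XOR 8 XOR 6 XOR 8 XOR 12 XOR 11 = 5.
Result: 12 * 7 = 5 (in Nim).

5


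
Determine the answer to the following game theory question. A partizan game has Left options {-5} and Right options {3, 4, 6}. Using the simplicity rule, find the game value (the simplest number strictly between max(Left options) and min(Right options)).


Left options: {-5}, max = -5
Right options: {3, 4, 6}, min = 3
All options are numbers and max(Left) < min(Right), so by the simplicity theorem the value is the simplest (earliest-born) number strictly between -5 and 3.
Integers -4 through 2 all lie strictly between -5 and 3.
Among integers, the simplest (lowest birthday = smallest |n|; 0 is born on day 0, +-n on day n) is 0.
No non-integer in the interval can be simpler: if x is a non-integer in the interval, then floor(x) or ceil(x) also lies in the interval (the interval contains an integer), and both are proper prefixes of x's sign expansion, i.e. born earlier. So the game value is 0.
Game value = 0

0


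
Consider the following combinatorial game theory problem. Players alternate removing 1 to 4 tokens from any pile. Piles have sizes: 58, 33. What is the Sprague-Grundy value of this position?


Subtraction set: {1, 2, 3, 4}
For this subtraction set, G(n) = n mod 5 (period = max + 1 = 5).
Pile 1 (size 58): G(58) = 58 mod 5 = 3
Pile 2 (size 33): G(33) = 33 mod 5 = 3
Total Grundy value = XOR of all: 3 XOR 3 = 0

0


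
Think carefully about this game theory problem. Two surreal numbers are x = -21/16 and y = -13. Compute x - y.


x = -21/16, y = -13
Converting to common denominator: 16
x = -21/16, y = -208/16
x - y = -21/16 - -13 = 187/16

187/16


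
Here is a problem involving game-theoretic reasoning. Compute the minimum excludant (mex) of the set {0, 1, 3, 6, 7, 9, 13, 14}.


Set = {0, 1, 3, 6, 7, 9, 13, 14}
0 is in the set.
1 is in the set.
2 is NOT in the set. This is the mex.
mex = 2

2


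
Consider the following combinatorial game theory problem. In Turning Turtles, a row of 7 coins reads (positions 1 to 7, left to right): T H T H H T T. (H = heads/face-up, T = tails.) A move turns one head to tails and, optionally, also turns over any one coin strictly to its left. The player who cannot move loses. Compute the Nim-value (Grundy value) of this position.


Coins: T H T H H T T
Key fact: a single head at position k behaves exactly like a Nim heap of size k (turning it to T and optionally flipping a coin at j < k corresponds to moving the heap from k to j, or to 0), and heads combine as a disjunctive sum (two heads at the same place would cancel, matching j XOR j = 0). So the Nim-value is the XOR of the 1-indexed positions of the heads.
Face-up positions (1-indexed): [2, 4, 5]
XOR 0 with 2: 0 XOR 2 = 2
XOR 2 with 4: 2 XOR 4 = 6
XOR 6 with 5: 6 XOR 5 = 3
Nim-value = 3

3


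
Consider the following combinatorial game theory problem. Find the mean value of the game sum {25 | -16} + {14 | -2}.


G1 = {25 | -16}, G2 = {14 | -2}
Each is a switch {a | b} with numbers a > b; its mean value is (a + b)/2, and mean value is additive over game sums: m(G1 + G2) = m(G1) + m(G2).
Mean of G1 = (25 + (-16))/2 = 9/2 = 9/2
Mean of G2 = (14 + (-2))/2 = 12/2 = 6
Mean of G1 + G2 = 9/2 + 6 = 21/2

21/2


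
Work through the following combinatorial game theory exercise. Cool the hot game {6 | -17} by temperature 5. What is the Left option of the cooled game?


Original game: {6 | -17} (a switch {a | b} with a > b).
Cooling by t (for t below the temperature (a - b)/2 = 23/2) taxes each move by t: {a | b} cooled by t is {a - t | b + t}.
Cooling amount: t = 5
Cooled Left option: 6 - 5 = 1
Cooled Right option: -17 + 5 = -12
Cooled game: {1 | -12}
Left option = 1

1


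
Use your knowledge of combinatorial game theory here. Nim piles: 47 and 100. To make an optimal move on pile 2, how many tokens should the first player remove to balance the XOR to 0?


Piles: 47 and 100
Current XOR: 47 XOR 100 = 75 (non-zero, so this is an N-position).
To make the XOR zero, we need to find a move that balances the piles.
For pile 2 (size 100): target = 100 XOR 75 = 47
We reduce pile 2 from 100 to 47.
Tokens removed: 100 - 47 = 53
Verification: 47 XOR 47 = 0

53


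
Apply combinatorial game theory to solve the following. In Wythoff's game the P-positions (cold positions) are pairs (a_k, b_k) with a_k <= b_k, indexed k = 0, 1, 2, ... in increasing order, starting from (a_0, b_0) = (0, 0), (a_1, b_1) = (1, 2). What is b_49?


By Wythoff's theorem, a_k = floor(k * phi) and b_k = floor(k * phi^2) = a_k + k, where phi = (1 + sqrt(5))/2 is the golden ratio.
phi = (1 + sqrt(5))/2 = 1.618034
phi^2 = phi + 1 = 2.618034
k = 49
k * phi^2 = 49 * 2.618034 = 128.283665
b_49 = floor(k * phi^2) = 128 (check: a_49 + k = 79 + 49 = 128)

128


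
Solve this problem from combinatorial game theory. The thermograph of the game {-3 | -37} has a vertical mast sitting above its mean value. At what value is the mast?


Game = {-3 | -37}, a switch {a | b} with numbers a > b.
Its thermograph has left wall a - t and right wall b + t, which meet at t = (a - b)/2, where both equal (a + b)/2. So the mast (mean value) is at (a + b)/2.
Mean = (-3 + (-37))/2 = -40/2 = -20

-20


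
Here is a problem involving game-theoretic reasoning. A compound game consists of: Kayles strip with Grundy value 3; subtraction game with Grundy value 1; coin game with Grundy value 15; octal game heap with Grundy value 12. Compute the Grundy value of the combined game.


By the Sprague-Grundy theorem, the Grundy value of a sum of games is the XOR of individual Grundy values.
Kayles strip: Grundy value = 3. Running XOR: 0 XOR 3 = 3
subtraction game: Grundy value = 1. Running XOR: 3 XOR 1 = 2
coin game: Grundy value = 15. Running XOR: 2 XOR 15 = 13
octal game heap: Grundy value = 12. Running XOR: 13 XOR 12 = 1
The combined Grundy value is 1.

1


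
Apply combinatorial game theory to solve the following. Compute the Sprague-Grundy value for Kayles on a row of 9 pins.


Kayles: a move removes 1 or 2 adjacent pins from a contiguous row.
Removing pins from a row of k leaves two independent rows (a, b) with a + b = k - 1 (one pin) or a + b = k - 2 (two pins); an end removal gives a = 0.
By Sprague-Grundy, G(k) = mex{ G(a) XOR G(b) } over all these splits. G(0) = 0.
G(1): splits (0,0):0^0=0 -> mex({0}) = 1
G(2): splits (0,1):0^1=1 (0,0):0^0=0 -> mex({0, 1}) = 2
G(3): splits (0,2):0^2=2 (1,1):1^1=0 (0,1):0^1=1 -> mex({0, 1, 2}) = 3
G(4): splits (0,3):0^3=3 (1,2):1^2=3 (0,2):0^2=2 (1,1):1^1=0 -> mex({0, 2, 3}) = 1
G(5): splits (0,4):0^1=1 (1,3):1^3=2 (2,2):2^2=0 (0,3):0^3=3 (1,2):1^2=3 -> mex({0, 1, 2, 3}) = 4
G(6) = mex({0, 1, 2, 4}) = 3
G(7) = mex({0, 1, 3, 4, 5}) = 2
G(8) = mex({0, 2, 3, 5, 6}) = 1
G(9) = mex({0, 1, 2, 3, 6, 7}) = 4
Therefore G(9) = 4.

4


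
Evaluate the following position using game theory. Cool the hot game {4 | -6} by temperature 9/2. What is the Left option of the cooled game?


Original game: {4 | -6} (a switch {a | b} with a > b).
Cooling by t (for t below the temperature (a - b)/2 = 5) taxes each move by t: {a | b} cooled by t is {a - t | b + t}.
Cooling amount: t = 9/2
Cooled Left option: 4 - 9/2 = -1/2
Cooled Right option: -6 + 9/2 = -3/2
Cooled game: {-1/2 | -3/2}
Left option = -1/2

-1/2


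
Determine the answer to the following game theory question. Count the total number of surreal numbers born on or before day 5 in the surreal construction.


Day 0: {|} = 0 is born. Count = 1.
Day n: the number of surreal numbers born by day n is 2^(n+1) - 1.
By day 0: 2^1 - 1 = 1
By day 1: 2^2 - 1 = 3
By day 2: 2^3 - 1 = 7
By day 3: 2^4 - 1 = 15
By day 4: 2^5 - 1 = 31
By day 5: 2^6 - 1 = 63
By day 5: 63 surreal numbers.

63


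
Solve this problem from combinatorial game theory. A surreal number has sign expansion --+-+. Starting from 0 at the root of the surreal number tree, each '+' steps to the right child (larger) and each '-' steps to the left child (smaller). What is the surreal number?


Sign expansion: --+-+
Rule: track bounds (lo, hi), initially (-inf, +inf). On '+', the current value becomes lo and we move to the simplest number in (value, hi): value + 1 if hi = +inf, otherwise the midpoint (value + hi)/2. On '-', the current value becomes hi and we move to value - 1 if lo = -inf, otherwise the midpoint (lo + value)/2.
Start at 0.
Step 1: sign = -, move left. Bounds: (-inf, 0). Value = -1
Step 2: sign = -, move left. Bounds: (-inf, -1). Value = -2
Step 3: sign = +, move right. Bounds: (-2, -1). Value = -3/2
Step 4: sign = -, move left. Bounds: (-2, -3/2). Value = -7/4
Step 5: sign = +, move right. Bounds: (-7/4, -3/2). Value = -13/8
The surreal number with sign expansion --+-+ is -13/8.

-13/8


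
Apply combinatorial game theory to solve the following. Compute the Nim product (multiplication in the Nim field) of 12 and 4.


Nim multiplication is bilinear over XOR: (u XOR v) * w = (u*w) XOR (v*w).
So we split each operand into its bit components and XOR the pairwise Nim products.
12 = 4 + 8 (as XOR of powers of 2).
4 = 4 (as XOR of powers of 2).
Using the standard Nim-product table on single bits:
  2*2 = 3,   2*4 = 8,   2*8 = 12,
  4*4 = 6,   4*8 = 11,  8*8 = 13,
and  1*x = x (identity), k*l = l*k (commutative).
Pairwise Nim products:
  4 * 4 = 6
  8 * 4 = 11
XOR them: 6 XOR 11 = 13.
Result: 12 * 4 = 13 (in Nim).

13


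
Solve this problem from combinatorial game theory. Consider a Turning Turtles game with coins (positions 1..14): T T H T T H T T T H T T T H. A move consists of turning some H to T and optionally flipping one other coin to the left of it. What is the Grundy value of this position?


Coins: T T H T T H T T T H T T T H
Key fact: a single head at position k behaves exactly like a Nim heap of size k (turning it to T and optionally flipping a coin at j < k corresponds to moving the heap from k to j, or to 0), and heads combine as a disjunctive sum (two heads at the same place would cancel, matching j XOR j = 0). So the Nim-value is the XOR of the 1-indexed positions of the heads.
Face-up positions (1-indexed): [3, 6, 10, 14]
XOR 0 with 3: 0 XOR 3 = 3
XOR 3 with 6: 3 XOR 6 = 5
XOR 5 with 10: 5 XOR 10 = 15
XOR 15 with 14: 15 XOR 14 = 1
Nim-value = 1

1


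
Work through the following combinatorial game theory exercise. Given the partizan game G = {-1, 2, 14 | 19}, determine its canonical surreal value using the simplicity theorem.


Left options: {-1, 2, 14}, max = 14
Right options: {19}, min = 19
All options are numbers and max(Left) < min(Right), so by the simplicity theorem the value is the simplest (earliest-born) number strictly between 14 and 19.
Integers 15 through 18 all lie strictly between 14 and 19.
Among integers, the simplest (lowest birthday = smallest |n|; 0 is born on day 0, +-n on day n) is 15.
No non-integer in the interval can be simpler: if x is a non-integer in the interval, then floor(x) or ceil(x) also lies in the interval (the interval contains an integer), and both are proper prefixes of x's sign expansion, i.e. born earlier. So the game value is 15.
Game value = 15

15


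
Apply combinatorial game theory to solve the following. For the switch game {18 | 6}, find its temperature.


The game is {18 | 6}, a switch {a | b} with numbers a > b.
Cooling {a | b} by t gives {a - t | b + t}, which stops being hot when a - t = b + t, i.e. at t = (a - b)/2. So the temperature of a switch is (a - b)/2.
Temperature = (Left option - Right option) / 2
= (18 - (6)) / 2
= 12 / 2
= 6

6


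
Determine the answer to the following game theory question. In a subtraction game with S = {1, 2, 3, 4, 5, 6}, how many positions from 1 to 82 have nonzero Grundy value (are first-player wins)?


Subtraction set S = {1, 2, 3, 4, 5, 6}, so G(n) = n mod 7.
G(n) = 0 when n is a multiple of 7.
Multiples of 7 in [1, 82]: 11
N-positions (nonzero Grundy) = 82 - 11 = 71

71


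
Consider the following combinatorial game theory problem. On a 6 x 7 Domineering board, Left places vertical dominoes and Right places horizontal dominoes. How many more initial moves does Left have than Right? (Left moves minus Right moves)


Board is 6 x 7 (rows x cols).
Left (vertical) placements: (rows-1) * cols = 5 * 7 = 35
Right (horizontal) placements: rows * (cols-1) = 6 * 6 = 36
Advantage = Left - Right = 35 - 36 = -1

-1


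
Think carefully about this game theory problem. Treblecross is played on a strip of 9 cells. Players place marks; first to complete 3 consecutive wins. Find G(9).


Treblecross: place X on empty cells; 3-in-a-row wins.
Playing within two cells of an existing X lets the opponent win at once, so sensible play treats the cells i-2..i+2 around each X as dead. The player left with no safe cell loses, so this is a normal-play take-away game on strips of safe cells.
Placing X at cell i (0-indexed) of a strip of k safe cells leaves independent strips of sizes max(0, i-2) and max(0, k-i-3). Hence G(k) = mex{ G(max(0,i-2)) XOR G(max(0,k-i-3)) : 0 <= i < k }, with G(0) = 0.
G(1): splits (0,0):0^0=0 -> mex({0}) = 1
G(2): splits (0,0):0^0=0 -> mex({0}) = 1
G(3): splits (0,0):0^0=0 -> mex({0}) = 1
G(4): splits (0,1):0^1=1 (0,0):0^0=0 -> mex({0, 1}) = 2
G(5): splits (0,2):0^1=1 (0,1):0^1=1 (0,0):0^0=0 -> mex({0, 1}) = 2
G(6) = mex({1}) = 0
G(7) = mex({0, 1, 2}) = 3
G(8) = mex({0, 1, 2}) = 3
G(9) = mex({0, 2}) = 1
Therefore G(9) = 1.

1


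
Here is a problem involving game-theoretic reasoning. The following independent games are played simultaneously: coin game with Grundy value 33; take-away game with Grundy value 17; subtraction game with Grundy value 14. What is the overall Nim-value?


By the Sprague-Grundy theorem, the Grundy value of a sum of games is the XOR of individual Grundy values.
coin game: Grundy value = 33. Running XOR: 0 XOR 33 = 33
take-away game: Grundy value = 17. Running XOR: 33 XOR 17 = 48
subtraction game: Grundy value = 14. Running XOR: 48 XOR 14 = 62
The combined Grundy value is 62.

62


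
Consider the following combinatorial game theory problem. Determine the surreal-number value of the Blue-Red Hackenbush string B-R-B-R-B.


Edges (from ground): B-R-B-R-B
By Berlekamp's sign-expansion rule, a Blue-Red Hackenbush stalk has the value of the surreal number whose sign sequence is the edge sequence with B -> + and R -> -.
Sign sequence: +-+-+
Trace the sign expansion in the surreal number tree, starting from 0:
Edge 1: B (sign +) -> bounds (0, +inf), value = 1
Edge 2: R (sign -) -> bounds (0, 1), value = 1/2
Edge 3: B (sign +) -> bounds (1/2, 1), value = 3/4
Edge 4: R (sign -) -> bounds (1/2, 3/4), value = 5/8
Edge 5: B (sign +) -> bounds (5/8, 3/4), value = 11/16
Game value = 11/16

11/16


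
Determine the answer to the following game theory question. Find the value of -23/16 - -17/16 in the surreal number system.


x = -23/16, y = -17/16
Converting to common denominator: 16
x = -23/16, y = -17/16
x - y = -23/16 - -17/16 = -3/8

-3/8


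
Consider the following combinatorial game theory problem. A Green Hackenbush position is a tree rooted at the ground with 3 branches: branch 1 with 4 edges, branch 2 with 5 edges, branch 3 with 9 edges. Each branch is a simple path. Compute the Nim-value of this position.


The tree has 3 branches from the ground vertex.
In Green Hackenbush, the Nim-value of a simple path of length k is k.
Branch 1: length 4, Nim-value = 4
Branch 2: length 5, Nim-value = 5
Branch 3: length 9, Nim-value = 9
Total Nim-value = XOR of all branch values:
0 XOR 4 = 4
4 XOR 5 = 1
1 XOR 9 = 8
Nim-value of the tree = 8

8


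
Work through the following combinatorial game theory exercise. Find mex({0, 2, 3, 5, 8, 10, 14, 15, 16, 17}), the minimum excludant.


Set = {0, 2, 3, 5, 8, 10, 14, 15, 16, 17}
0 is in the set.
1 is NOT in the set. This is the mex.
mex = 1

1


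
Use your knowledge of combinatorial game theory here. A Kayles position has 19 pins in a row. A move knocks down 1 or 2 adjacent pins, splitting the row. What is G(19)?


Kayles: a move removes 1 or 2 adjacent pins from a contiguous row.
Removing pins from a row of k leaves two independent rows (a, b) with a + b = k - 1 (one pin) or a + b = k - 2 (two pins); an end removal gives a = 0.
By Sprague-Grundy, G(k) = mex{ G(a) XOR G(b) } over all these splits. G(0) = 0.
G(1): splits (0,0):0^0=0 -> mex({0}) = 1
G(2): splits (0,1):0^1=1 (0,0):0^0=0 -> mex({0, 1}) = 2
G(3): splits (0,2):0^2=2 (1,1):1^1=0 (0,1):0^1=1 -> mex({0, 1, 2}) = 3
G(4): splits (0,3):0^3=3 (1,2):1^2=3 (0,2):0^2=2 (1,1):1^1=0 -> mex({0, 2, 3}) = 1
G(5): splits (0,4):0^1=1 (1,3):1^3=2 (2,2):2^2=0 (0,3):0^3=3 (1,2):1^2=3 -> mex({0, 1, 2, 3}) = 4
G(6) = mex({0, 1, 2, 4}) = 3
G(7) = mex({0, 1, 3, 4, 5}) = 2
G(8) = mex({0, 2, 3, 5, 6}) = 1
G(9) = mex({0, 1, 2, 3, 6, 7}) = 4
G(10) = mex({0, 1, 3, 4, 5, 7}) = 2
G(11) = mex({0, 1, 2, 3, 4, 5}) = 6
G(12) = mex({0, 1, 2, 3, 5, 6, 7}) = 4
G(13) = mex({0, 2, 3, 4, 6, 7}) = 1
G(14) = mex({0, 1, 4, 5, 6, 7}) = 2
G(15) = mex({0, 1, 2, 3, 4, 5, 6}) = 7
G(16) = mex({0, 2, 3, 5, 6, 7}) = 1
G(17) = mex({0, 1, 2, 3, 5, 6, 7}) = 4
G(18) = mex({0, 1, 2, 4, 5, 6}) = 3
G(19) = mex({0, 1, 3, 4, 5, 7}) = 2
Therefore G(19) = 2.

2


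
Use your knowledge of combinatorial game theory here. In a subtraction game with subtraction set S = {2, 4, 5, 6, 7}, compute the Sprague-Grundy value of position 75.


The subtraction set is S = {2, 4, 5, 6, 7}.
G(k) = mex{ G(k - s) : s in S, s <= k }. We compute iteratively: G(0) = 0.
G(1) = mex({}) = 0
G(2) = mex({0}) = 1
G(3) = mex({0}) = 1
G(4) = mex({0, 1}) = 2
G(5) = mex({0, 1}) = 2
G(6) = mex({0, 1, 2}) = 3
G(7) = mex({0, 1, 2}) = 3
G(8) = mex({0, 1, 2, 3}) = 4
G(9) = mex({1, 2, 3}) = 0
G(10) = mex({1, 2, 3, 4}) = 0
G(11) = mex({0, 2, 3}) = 1
G(12) = mex({0, 2, 3, 4}) = 1
G(13) = mex({0, 1, 3, 4}) = 2
G(14) = mex({0, 1, 3, 4}) = 2
G(15) = mex({0, 1, 2, 4}) = 3
Observe that G(9)..G(15) = 0, 0, 1, 1, 2, 2, 3 repeats G(0)..G(6) = 0, 0, 1, 1, 2, 2, 3.
For k >= max(S) = 7, G(k) is determined by the previous 7 values G(k-7)..G(k-1); a window of 7 consecutive values has recurred shifted by 9, so by induction G(k + 9) = G(k) for all k >= 0: the sequence is periodic from the start with period 9.
One period: G(0..8) = 0, 0, 1, 1, 2, 2, 3, 3, 4.
75 mod 9 = 3, so G(75) = G(3) = 1.

1


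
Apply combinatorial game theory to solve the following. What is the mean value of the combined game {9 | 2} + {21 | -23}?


G1 = {9 | 2}, G2 = {21 | -23}
Each is a switch {a | b} with numbers a > b; its mean value is (a + b)/2, and mean value is additive over game sums: m(G1 + G2) = m(G1) + m(G2).
Mean of G1 = (9 + (2))/2 = 11/2 = 11/2
Mean of G2 = (21 + (-23))/2 = -2/2 = -1
Mean of G1 + G2 = 11/2 + -1 = 9/2

9/2


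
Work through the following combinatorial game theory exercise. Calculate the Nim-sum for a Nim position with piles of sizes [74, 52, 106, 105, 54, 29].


We need the XOR (exclusive or) of all pile sizes.
After XOR-ing pile 1 (size 74): 0 XOR 74 = 74
After XOR-ing pile 2 (size 52): 74 XOR 52 = 126
After XOR-ing pile 3 (size 106): 126 XOR 106 = 20
After XOR-ing pile 4 (size 105): 20 XOR 105 = 125
After XOR-ing pile 5 (size 54): 125 XOR 54 = 75
After XOR-ing pile 6 (size 29): 75 XOR 29 = 86
The Nim-value of this position is 86.

86


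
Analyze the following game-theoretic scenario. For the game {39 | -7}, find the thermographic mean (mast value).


Game = {39 | -7}, a switch {a | b} with numbers a > b.
Its thermograph has left wall a - t and right wall b + t, which meet at t = (a - b)/2, where both equal (a + b)/2. So the mast (mean value) is at (a + b)/2.
Mean = (39 + (-7))/2 = 32/2 = 16

16


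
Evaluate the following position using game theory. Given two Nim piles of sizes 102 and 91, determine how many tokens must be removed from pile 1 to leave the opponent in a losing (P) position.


Piles: 102 and 91
Current XOR: 102 XOR 91 = 61 (non-zero, so this is an N-position).
To make the XOR zero, we need to find a move that balances the piles.
For pile 1 (size 102): target = 102 XOR 61 = 91
We reduce pile 1 from 102 to 91.
Tokens removed: 102 - 91 = 11
Verification: 91 XOR 91 = 0

11


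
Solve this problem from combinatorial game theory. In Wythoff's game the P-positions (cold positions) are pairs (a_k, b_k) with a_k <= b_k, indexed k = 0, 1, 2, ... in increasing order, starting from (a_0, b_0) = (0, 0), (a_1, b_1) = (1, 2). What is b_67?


By Wythoff's theorem, a_k = floor(k * phi) and b_k = floor(k * phi^2) = a_k + k, where phi = (1 + sqrt(5))/2 is the golden ratio.
phi = (1 + sqrt(5))/2 = 1.618034
phi^2 = phi + 1 = 2.618034
k = 67
k * phi^2 = 67 * 2.618034 = 175.408277
b_67 = floor(k * phi^2) = 175 (check: a_67 + k = 108 + 67 = 175)

175


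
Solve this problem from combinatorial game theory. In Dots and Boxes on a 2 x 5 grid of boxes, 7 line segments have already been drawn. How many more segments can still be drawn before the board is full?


Grid: 2 x 5 boxes, i.e. 3 rows and 6 columns of dots.
Horizontal edges: (rows + 1) * cols = 3 * 5 = 15
Vertical edges: rows * (cols + 1) = 2 * 6 = 12
Total edges: 15 + 12 = 27
Edges drawn: 7
Remaining: 27 - 7 = 20

20


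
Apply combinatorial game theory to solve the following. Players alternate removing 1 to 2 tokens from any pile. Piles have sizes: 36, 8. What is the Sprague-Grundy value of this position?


Subtraction set: {1, 2}
For this subtraction set, G(n) = n mod 3 (period = max + 1 = 3).
Pile 1 (size 36): G(36) = 36 mod 3 = 0
Pile 2 (size 8): G(8) = 8 mod 3 = 2
Total Grundy value = XOR of all: 0 XOR 2 = 2

2


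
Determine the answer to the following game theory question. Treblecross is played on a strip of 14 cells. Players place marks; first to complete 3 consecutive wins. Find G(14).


Treblecross: place X on empty cells; 3-in-a-row wins.
Playing within two cells of an existing X lets the opponent win at once, so sensible play treats the cells i-2..i+2 around each X as dead. The player left with no safe cell loses, so this is a normal-play take-away game on strips of safe cells.
Placing X at cell i (0-indexed) of a strip of k safe cells leaves independent strips of sizes max(0, i-2) and max(0, k-i-3). Hence G(k) = mex{ G(max(0,i-2)) XOR G(max(0,k-i-3)) : 0 <= i < k }, with G(0) = 0.
G(1): splits (0,0):0^0=0 -> mex({0}) = 1
G(2): splits (0,0):0^0=0 -> mex({0}) = 1
G(3): splits (0,0):0^0=0 -> mex({0}) = 1
G(4): splits (0,1):0^1=1 (0,0):0^0=0 -> mex({0, 1}) = 2
G(5): splits (0,2):0^1=1 (0,1):0^1=1 (0,0):0^0=0 -> mex({0, 1}) = 2
G(6) = mex({1}) = 0
G(7) = mex({0, 1, 2}) = 3
G(8) = mex({0, 1, 2}) = 3
G(9) = mex({0, 2}) = 1
G(10) = mex({0, 2, 3}) = 1
G(11) = mex({0, 3}) = 1
G(12) = mex({1, 3}) = 0
G(13) = mex({0, 1, 2, 3}) = 4
G(14) = mex({0, 1, 2}) = 3
Therefore G(14) = 3.

3


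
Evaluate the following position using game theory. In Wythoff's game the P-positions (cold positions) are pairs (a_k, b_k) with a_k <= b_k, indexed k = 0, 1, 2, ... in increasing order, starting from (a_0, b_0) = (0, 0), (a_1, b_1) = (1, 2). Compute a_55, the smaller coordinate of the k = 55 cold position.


By Wythoff's theorem, a_k = floor(k * phi) and b_k = floor(k * phi^2) = a_k + k, where phi = (1 + sqrt(5))/2 is the golden ratio.
phi = (1 + sqrt(5))/2 = 1.618034
k = 55
k * phi = 55 * 1.618034 = 88.991869
a_55 = floor(k * phi) = 88

88


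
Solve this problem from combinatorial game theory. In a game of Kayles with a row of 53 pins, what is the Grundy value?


Kayles: a move removes 1 or 2 adjacent pins from a contiguous row.
Removing pins from a row of k leaves two independent rows (a, b) with a + b = k - 1 (one pin) or a + b = k - 2 (two pins); an end removal gives a = 0.
By Sprague-Grundy, G(k) = mex{ G(a) XOR G(b) } over all these splits. G(0) = 0.
G(1): splits (0,0):0^0=0 -> mex({0}) = 1
G(2): splits (0,1):0^1=1 (0,0):0^0=0 -> mex({0, 1}) = 2
G(3): splits (0,2):0^2=2 (1,1):1^1=0 (0,1):0^1=1 -> mex({0, 1, 2}) = 3
G(4): splits (0,3):0^3=3 (1,2):1^2=3 (0,2):0^2=2 (1,1):1^1=0 -> mex({0, 2, 3}) = 1
G(5): splits (0,4):0^1=1 (1,3):1^3=2 (2,2):2^2=0 (0,3):0^3=3 (1,2):1^2=3 -> mex({0, 1, 2, 3}) = 4
G(6) = mex({0, 1, 2, 4}) = 3
G(7) = mex({0, 1, 3, 4, 5}) = 2
G(8) = mex({0, 2, 3, 5, 6}) = 1
G(9) = mex({0, 1, 2, 3, 6, 7}) = 4
G(10) = mex({0, 1, 3, 4, 5, 7}) = 2
G(11) = mex({0, 1, 2, 3, 4, 5}) = 6
G(12) = mex({0, 1, 2, 3, 5, 6, 7}) = 4
G(13) = mex({0, 2, 3, 4, 6, 7}) = 1
G(14) = mex({0, 1, 4, 5, 6, 7}) = 2
G(15) = mex({0, 1, 2, 3, 4, 5, 6}) = 7
G(16) = mex({0, 2, 3, 5, 6, 7}) = 1
G(17) = mex({0, 1, 2, 3, 5, 6, 7}) = 4
G(18) = mex({0, 1, 2, 4, 5, 6}) = 3
G(19) = mex({0, 1, 3, 4, 5, 7}) = 2
G(20) = mex({0, 2, 3, 4, 5, 6, 7}) = 1
G(21) = mex({0, 1, 2, 3, 5, 6, 7}) = 4
G(22) = mex({0, 1, 2, 3, 4, 5, 7}) = 6
G(23) = mex({0, 1, 2, 3, 4, 5, 6}) = 7
G(24) = mex({0, 1, 2, 3, 5, 6, 7}) = 4
G(25) = mex({0, 2, 3, 4, 6, 7}) = 1
G(26) = mex({0, 1, 3, 4, 5, 6, 7}) = 2
G(27) = mex({0, 1, 2, 3, 4, 5, 6, 7}) = 8
G(28) = mex({0, 1, 2, 3, 4, 6, 7, 8}) = 5
G(29) = mex({0, 1, 2, 3, 5, 6, 7, 8, 9}) = 4
G(30) = mex({0, 1, 2, 3, 4, 5, 6, 9, 10}) = 7
G(31) = mex({0, 1, 3, 4, 5, 7, 10, 11}) = 2
G(32) = mex({0, 2, 3, 4, 5, 6, 7, 9, 11}) = 1
G(33) = mex({0, 1, 2, 3, 4, 5, 6, 7, 9, 12}) = 8
G(34) = mex({0, 1, 2, 3, 4, 5, 7, 8, 11, 12}) = 6
G(35) = mex({0, 1, 2, 3, 4, 5, 6, 8, 9, 10, 11}) = 7
G(36) = mex({0, 1, 2, 3, 5, 6, 7, 9, 10}) = 4
G(37) = mex({0, 2, 3, 4, 6, 7, 9, 10, 11, 12}) = 1
G(38) = mex({0, 1, 3, 4, 5, 6, 7, 9, 10, 11, 12}) = 2
G(39) = mex({0, 1, 2, 4, 5, 6, 7, 9, 10, 12, 14}) = 3
G(40) = mex({0, 2, 3, 4, 6, 7, 11, 12, 14}) = 1
G(41) = mex({0, 1, 2, 3, 5, 6, 7, 9, 10, 11, 12}) = 4
G(42) = mex({0, 1, 2, 3, 4, 5, 6, 9, 10}) = 7
G(43) = mex({0, 1, 3, 4, 5, 7, 9, 10, 12, 15}) = 2
G(44) = mex({0, 2, 3, 4, 5, 6, 7, 9, 10, 12, 15}) = 1
G(45) = mex({0, 1, 2, 3, 4, 5, 6, 7, 9, 10, 12, 14}) = 8
G(46) = mex({0, 1, 3, 4, 5, 7, 8, 11, 12, 14}) = 2
G(47) = mex({0, 1, 2, 3, 4, 5, 6, 8, 9, 10, 11, 12}) = 7
G(48) = mex({0, 1, 2, 3, 5, 6, 7, 9, 10}) = 4
G(49) = mex({0, 2, 3, 4, 6, 7, 9, 10, 11, 12, 15}) = 1
G(50) = mex({0, 1, 4, 5, 6, 7, 9, 11, 12, 14, 15}) = 2
G(51) = mex({0, 1, 2, 3, 4, 5, 6, 7, 9, 12, 14, 15}) = 8
G(52) = mex({0, 2, 3, 4, 5, 6, 7, 8, 11, 12, 15}) = 1
G(53) = mex({0, 1, 2, 3, 5, 6, 7, 8, 9, 10, 11, 12}) = 4
Therefore G(53) = 4.

4


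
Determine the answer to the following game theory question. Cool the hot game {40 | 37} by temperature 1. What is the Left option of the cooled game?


Original game: {40 | 37} (a switch {a | b} with a > b).
Cooling by t (for t below the temperature (a - b)/2 = 3/2) taxes each move by t: {a | b} cooled by t is {a - t | b + t}.
Cooling amount: t = 1
Cooled Left option: 40 - 1 = 39
Cooled Right option: 37 + 1 = 38
Cooled game: {39 | 38}
Left option = 39

39


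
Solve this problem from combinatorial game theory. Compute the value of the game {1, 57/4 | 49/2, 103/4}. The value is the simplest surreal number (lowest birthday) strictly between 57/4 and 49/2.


Left options: {1, 57/4}, max = 57/4
Right options: {49/2, 103/4}, min = 49/2
All options are numbers and max(Left) < min(Right), so by the simplicity theorem the value is the simplest (earliest-born) number strictly between 57/4 and 49/2.
Integers 15 through 24 all lie strictly between 57/4 and 49/2.
Among integers, the simplest (lowest birthday = smallest |n|; 0 is born on day 0, +-n on day n) is 15.
No non-integer in the interval can be simpler: if x is a non-integer in the interval, then floor(x) or ceil(x) also lies in the interval (the interval contains an integer), and both are proper prefixes of x's sign expansion, i.e. born earlier. So the game value is 15.
Game value = 15

15


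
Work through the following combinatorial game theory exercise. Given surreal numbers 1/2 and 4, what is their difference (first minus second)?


x = 1/2, y = 4
Converting to common denominator: 2
x = 1/2, y = 8/2
x - y = 1/2 - 4 = -7/2

-7/2


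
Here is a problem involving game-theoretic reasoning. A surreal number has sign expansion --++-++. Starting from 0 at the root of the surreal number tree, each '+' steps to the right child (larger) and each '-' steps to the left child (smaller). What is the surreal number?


Sign expansion: --++-++
Rule: track bounds (lo, hi), initially (-inf, +inf). On '+', the current value becomes lo and we move to the simplest number in (value, hi): value + 1 if hi = +inf, otherwise the midpoint (value + hi)/2. On '-', the current value becomes hi and we move to value - 1 if lo = -inf, otherwise the midpoint (lo + value)/2.
Start at 0.
Step 1: sign = -, move left. Bounds: (-inf, 0). Value = -1
Step 2: sign = -, move left. Bounds: (-inf, -1). Value = -2
Step 3: sign = +, move right. Bounds: (-2, -1). Value = -3/2
Step 4: sign = +, move right. Bounds: (-3/2, -1). Value = -5/4
Step 5: sign = -, move left. Bounds: (-3/2, -5/4). Value = -11/8
Step 6: sign = +, move right. Bounds: (-11/8, -5/4). Value = -21/16
Step 7: sign = +, move right. Bounds: (-21/16, -5/4). Value = -41/32
The surreal number with sign expansion --++-++ is -41/32.

-41/32


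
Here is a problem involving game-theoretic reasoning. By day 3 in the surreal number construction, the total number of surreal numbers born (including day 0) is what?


Day 0: {|} = 0 is born. Count = 1.
Day n: the number of surreal numbers born by day n is 2^(n+1) - 1.
By day 0: 2^1 - 1 = 1
By day 1: 2^2 - 1 = 3
By day 2: 2^3 - 1 = 7
By day 3: 2^4 - 1 = 15
By day 3: 15 surreal numbers.

15


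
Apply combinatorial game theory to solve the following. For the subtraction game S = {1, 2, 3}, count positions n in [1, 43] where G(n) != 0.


Subtraction set S = {1, 2, 3}, so G(n) = n mod 4.
G(n) = 0 when n is a multiple of 4.
Multiples of 4 in [1, 43]: 10
N-positions (nonzero Grundy) = 43 - 10 = 33

33


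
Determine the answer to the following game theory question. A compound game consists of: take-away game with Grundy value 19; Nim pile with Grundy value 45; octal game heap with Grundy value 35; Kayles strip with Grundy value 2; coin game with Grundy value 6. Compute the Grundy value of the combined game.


By the Sprague-Grundy theorem, the Grundy value of a sum of games is the XOR of individual Grundy values.
take-away game: Grundy value = 19. Running XOR: 0 XOR 19 = 19
Nim pile: Grundy value = 45. Running XOR: 19 XOR 45 = 62
octal game heap: Grundy value = 35. Running XOR: 62 XOR 35 = 29
Kayles strip: Grundy value = 2. Running XOR: 29 XOR 2 = 31
coin game: Grundy value = 6. Running XOR: 31 XOR 6 = 25
The combined Grundy value is 25.

25


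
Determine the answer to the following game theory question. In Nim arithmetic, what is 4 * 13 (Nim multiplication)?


Nim multiplication is bilinear over XOR: (u XOR v) * w = (u*w) XOR (v*w).
So we split each operand into its bit components and XOR the pairwise Nim products.
4 = 4 (as XOR of powers of 2).
13 = 1 + 4 + 8 (as XOR of powers of 2).
Using the standard Nim-product table on single bits:
  2*2 = 3,   2*4 = 8,   2*8 = 12,
  4*4 = 6,   4*8 = 11,  8*8 = 13,
and  1*x = x (identity), k*l = l*k (commutative).
Pairwise Nim products:
  4 * 1 = 4
  4 * 4 = 6
  4 * 8 = 11
XOR them: 4 XOR 6 XOR 11 = 9.
Result: 4 * 13 = 9 (in Nim).

9


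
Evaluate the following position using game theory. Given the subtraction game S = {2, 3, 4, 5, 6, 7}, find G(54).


The subtraction set is S = {2, 3, 4, 5, 6, 7}.
G(k) = mex{ G(k - s) : s in S, s <= k }. We compute iteratively: G(0) = 0.
G(1) = mex({}) = 0
G(2) = mex({0}) = 1
G(3) = mex({0}) = 1
G(4) = mex({0, 1}) = 2
G(5) = mex({0, 1}) = 2
G(6) = mex({0, 1, 2}) = 3
G(7) = mex({0, 1, 2}) = 3
G(8) = mex({0, 1, 2, 3}) = 4
G(9) = mex({1, 2, 3}) = 0
G(10) = mex({1, 2, 3, 4}) = 0
G(11) = mex({0, 2, 3, 4}) = 1
G(12) = mex({0, 2, 3, 4}) = 1
G(13) = mex({0, 1, 3, 4}) = 2
G(14) = mex({0, 1, 3, 4}) = 2
G(15) = mex({0, 1, 2, 4}) = 3
Observe that G(9)..G(15) = 0, 0, 1, 1, 2, 2, 3 repeats G(0)..G(6) = 0, 0, 1, 1, 2, 2, 3.
For k >= max(S) = 7, G(k) is determined by the previous 7 values G(k-7)..G(k-1); a window of 7 consecutive values has recurred shifted by 9, so by induction G(k + 9) = G(k) for all k >= 0: the sequence is periodic from the start with period 9.
One period: G(0..8) = 0, 0, 1, 1, 2, 2, 3, 3, 4.
54 mod 9 = 0, so G(54) = G(0) = 0.

0


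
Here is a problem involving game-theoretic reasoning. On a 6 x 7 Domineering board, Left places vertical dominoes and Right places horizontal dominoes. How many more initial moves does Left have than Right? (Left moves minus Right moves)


Board is 6 x 7 (rows x cols).
Left (vertical) placements: (rows-1) * cols = 5 * 7 = 35
Right (horizontal) placements: rows * (cols-1) = 6 * 6 = 36
Advantage = Left - Right = 35 - 36 = -1

-1


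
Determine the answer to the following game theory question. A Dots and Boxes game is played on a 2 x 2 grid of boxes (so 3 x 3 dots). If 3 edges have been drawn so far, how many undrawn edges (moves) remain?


Grid: 2 x 2 boxes, i.e. 3 rows and 3 columns of dots.
Horizontal edges: (rows + 1) * cols = 3 * 2 = 6
Vertical edges: rows * (cols + 1) = 2 * 3 = 6
Total edges: 6 + 6 = 12
Edges drawn: 3
Remaining: 12 - 3 = 9

9


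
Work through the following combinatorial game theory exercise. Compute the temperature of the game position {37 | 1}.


The game is {37 | 1}, a switch {a | b} with numbers a > b.
Cooling {a | b} by t gives {a - t | b + t}, which stops being hot when a - t = b + t, i.e. at t = (a - b)/2. So the temperature of a switch is (a - b)/2.
Temperature = (Left option - Right option) / 2
= (37 - (1)) / 2
= 36 / 2
= 18

18


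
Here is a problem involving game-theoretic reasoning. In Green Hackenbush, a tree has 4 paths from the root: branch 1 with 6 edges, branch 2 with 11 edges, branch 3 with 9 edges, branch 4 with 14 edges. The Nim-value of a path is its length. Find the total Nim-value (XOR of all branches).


The tree has 4 branches from the ground vertex.
In Green Hackenbush, the Nim-value of a simple path of length k is k.
Branch 1: length 6, Nim-value = 6
Branch 2: length 11, Nim-value = 11
Branch 3: length 9, Nim-value = 9
Branch 4: length 14, Nim-value = 14
Total Nim-value = XOR of all branch values:
0 XOR 6 = 6
6 XOR 11 = 13
13 XOR 9 = 4
4 XOR 14 = 10
Nim-value of the tree = 10

10


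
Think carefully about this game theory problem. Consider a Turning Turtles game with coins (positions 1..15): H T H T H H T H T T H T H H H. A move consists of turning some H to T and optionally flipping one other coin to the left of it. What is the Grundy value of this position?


Coins: H T H T H H T H T T H T H H H
Key fact: a single head at position k behaves exactly like a Nim heap of size k (turning it to T and optionally flipping a coin at j < k corresponds to moving the heap from k to j, or to 0), and heads combine as a disjunctive sum (two heads at the same place would cancel, matching j XOR j = 0). So the Nim-value is the XOR of the 1-indexed positions of the heads.
Face-up positions (1-indexed): [1, 3, 5, 6, 8, 11, 13, 14, 15]
XOR 0 with 1: 0 XOR 1 = 1
XOR 1 with 3: 1 XOR 3 = 2
XOR 2 with 5: 2 XOR 5 = 7
XOR 7 with 6: 7 XOR 6 = 1
XOR 1 with 8: 1 XOR 8 = 9
XOR 9 with 11: 9 XOR 11 = 2
XOR 2 with 13: 2 XOR 13 = 15
XOR 15 with 14: 15 XOR 14 = 1
XOR 1 with 15: 1 XOR 15 = 14
Nim-value = 14

14


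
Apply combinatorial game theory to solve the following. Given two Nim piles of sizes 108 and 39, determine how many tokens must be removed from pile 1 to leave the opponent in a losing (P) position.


Piles: 108 and 39
Current XOR: 108 XOR 39 = 75 (non-zero, so this is an N-position).
To make the XOR zero, we need to find a move that balances the piles.
For pile 1 (size 108): target = 108 XOR 75 = 39
We reduce pile 1 from 108 to 39.
Tokens removed: 108 - 39 = 69
Verification: 39 XOR 39 = 0

69


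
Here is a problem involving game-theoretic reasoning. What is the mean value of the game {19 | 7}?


Game = {19 | 7}, a switch {a | b} with numbers a > b.
Its thermograph has left wall a - t and right wall b + t, which meet at t = (a - b)/2, where both equal (a + b)/2. So the mast (mean value) is at (a + b)/2.
Mean = (19 + (7))/2 = 26/2 = 13

13


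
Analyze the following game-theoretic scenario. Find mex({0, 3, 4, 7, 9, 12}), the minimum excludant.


Set = {0, 3, 4, 7, 9, 12}
0 is in the set.
1 is NOT in the set. This is the mex.
mex = 1

1


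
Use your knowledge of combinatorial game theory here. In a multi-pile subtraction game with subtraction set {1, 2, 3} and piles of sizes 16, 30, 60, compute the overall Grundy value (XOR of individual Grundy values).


Subtraction set: {1, 2, 3}
For this subtraction set, G(n) = n mod 4 (period = max + 1 = 4).
Pile 1 (size 16): G(16) = 16 mod 4 = 0
Pile 2 (size 30): G(30) = 30 mod 4 = 2
Pile 3 (size 60): G(60) = 60 mod 4 = 0
Total Grundy value = XOR of all: 0 XOR 2 XOR 0 = 2

2


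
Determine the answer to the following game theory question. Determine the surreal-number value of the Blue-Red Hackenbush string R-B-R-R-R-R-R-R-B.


Edges (from ground): R-B-R-R-R-R-R-R-B
By Berlekamp's sign-expansion rule, a Blue-Red Hackenbush stalk has the value of the surreal number whose sign sequence is the edge sequence with B -> + and R -> -.
Sign sequence: -+------+
Trace the sign expansion in the surreal number tree, starting from 0:
Edge 1: R (sign -) -> bounds (-inf, 0), value = -1
Edge 2: B (sign +) -> bounds (-1, 0), value = -1/2
Edge 3: R (sign -) -> bounds (-1, -1/2), value = -3/4
Edge 4: R (sign -) -> bounds (-1, -3/4), value = -7/8
Edge 5: R (sign -) -> bounds (-1, -7/8), value = -15/16
Edge 6: R (sign -) -> bounds (-1, -15/16), value = -31/32
Edge 7: R (sign -) -> bounds (-1, -31/32), value = -63/64
Edge 8: R (sign -) -> bounds (-1, -63/64), value = -127/128
Edge 9: B (sign +) -> bounds (-127/128, -63/64), value = -253/256
Game value = -253/256

-253/256


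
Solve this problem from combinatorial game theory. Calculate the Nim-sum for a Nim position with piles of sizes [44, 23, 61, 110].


We need the XOR (exclusive or) of all pile sizes.
After XOR-ing pile 1 (size 44): 0 XOR 44 = 44
After XOR-ing pile 2 (size 23): 44 XOR 23 = 59
After XOR-ing pile 3 (size 61): 59 XOR 61 = 6
After XOR-ing pile 4 (size 110): 6 XOR 110 = 104
The Nim-value of this position is 104.

104


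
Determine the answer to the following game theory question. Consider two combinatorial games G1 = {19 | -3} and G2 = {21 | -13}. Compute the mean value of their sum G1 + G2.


G1 = {19 | -3}, G2 = {21 | -13}
Each is a switch {a | b} with numbers a > b; its mean value is (a + b)/2, and mean value is additive over game sums: m(G1 + G2) = m(G1) + m(G2).
Mean of G1 = (19 + (-3))/2 = 16/2 = 8
Mean of G2 = (21 + (-13))/2 = 8/2 = 4
Mean of G1 + G2 = 8 + 4 = 12

12


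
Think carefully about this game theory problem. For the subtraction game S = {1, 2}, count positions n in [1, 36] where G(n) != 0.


Subtraction set S = {1, 2}, so G(n) = n mod 3.
G(n) = 0 when n is a multiple of 3.
Multiples of 3 in [1, 36]: 12
N-positions (nonzero Grundy) = 36 - 12 = 24

24
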